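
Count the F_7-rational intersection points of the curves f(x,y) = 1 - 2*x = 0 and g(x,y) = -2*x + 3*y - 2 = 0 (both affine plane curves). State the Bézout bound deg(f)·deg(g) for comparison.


Common zeros: {(4, 1)}; count = 1; Bézout bound = 1.

deg(f) = 1, deg(g) = 1, so Bézout bound = 1.
Scan x ∈ F_7. For each x, list the y ∈ F_7 with f(x, y) ≡ 0 and those with g(x, y) ≡ 0 (mod 7); the common zeros in that column are the intersection.
  x = 0: f ≡ 0 at y ∈ ∅; g ≡ 0 at y ∈ {3}; common: ∅.
  x = 1: f ≡ 0 at y ∈ ∅; g ≡ 0 at y ∈ {6}; common: ∅.
  x = 2: f ≡ 0 at y ∈ ∅; g ≡ 0 at y ∈ {2}; common: ∅.
  x = 3: f ≡ 0 at y ∈ ∅; g ≡ 0 at y ∈ {5}; common: ∅.
  x = 4: f ≡ 0 at y ∈ {0, 1, 2, 3, 4, 5, 6}; g ≡ 0 at y ∈ {1}; common: {1}.
  x = 5: f ≡ 0 at y ∈ ∅; g ≡ 0 at y ∈ {4}; common: ∅.
  x = 6: f ≡ 0 at y ∈ ∅; g ≡ 0 at y ∈ {0}; common: ∅.
Collecting: common zeros = {(4, 1)}, so the count is 1.
Comparison with the Bézout bound: 1 ≤ 1 = deg(f)·deg(g), as expected for curves with no common component (the bound is attained).


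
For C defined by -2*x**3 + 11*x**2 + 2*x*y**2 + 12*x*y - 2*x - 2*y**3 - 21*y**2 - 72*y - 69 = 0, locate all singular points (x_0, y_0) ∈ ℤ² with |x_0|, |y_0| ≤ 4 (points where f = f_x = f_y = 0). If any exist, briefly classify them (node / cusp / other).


Singular points: {(2, -3)}; classification: node.

Compute partial derivatives:
  f_x = -6*x**2 + 22*x + 2*y**2 + 12*y - 2.
  f_y = 4*x*y + 12*x - 6*y**2 - 42*y - 72.
Scan x_0 ∈ {−4, ..., 4}. For each x_0, f_y(x_0, y) is a polynomial in y; find its integer roots y ∈ {−4, ..., 4}, then test f_x and f at those candidates.
  x = -4: f_y(-4, y) = -6*y**2 - 58*y - 120; vanishes at y ∈ {-3}. (-4, -3): f_x = -204 ≠ 0.
  x = -3: f_y(-3, y) = -6*y**2 - 54*y - 108; vanishes at y ∈ {-3}. (-3, -3): f_x = -140 ≠ 0.
  x = -2: f_y(-2, y) = -6*y**2 - 50*y - 96; vanishes at y ∈ {-3}. (-2, -3): f_x = -88 ≠ 0.
  x = -1: f_y(-1, y) = -6*y**2 - 46*y - 84; vanishes at y ∈ {-3}. (-1, -3): f_x = -48 ≠ 0.
  x = 0: f_y(0, y) = -6*y**2 - 42*y - 72; vanishes at y ∈ {-4, -3}. (0, -4): f_x = -18 ≠ 0; (0, -3): f_x = -20 ≠ 0.
  x = 1: f_y(1, y) = -6*y**2 - 38*y - 60; vanishes at y ∈ {-3}. (1, -3): f_x = -4 ≠ 0.
  x = 2: f_y(2, y) = -6*y**2 - 34*y - 48; vanishes at y ∈ {-3}. (2, -3): f_x = 0, f = 0 — SINGULAR.
  x = 3: f_y(3, y) = -6*y**2 - 30*y - 36; vanishes at y ∈ {-3, -2}. (3, -3): f_x = -8 ≠ 0; (3, -2): f_x = -6 ≠ 0.
  x = 4: f_y(4, y) = -6*y**2 - 26*y - 24; vanishes at y ∈ {-3}. (4, -3): f_x = -28 ≠ 0.
Only singular point on the grid: (2, -3).
Classify: substitute x = 2 + u, y = -3 + v and expand: f = -2*u**3 - u**2 + 2*u*v**2 - 2*v**3 + v**2.
No constant or linear terms (consistent with a singular point). Quadratic part: -u**2 + v**2. Cubic part: -2*u**3 + 2*u*v**2 - 2*v**3.
The quadratic part v**2 - u**2 = (v − u)(v + u) splits into two distinct linear factors, so there are two distinct tangent lines y − -3 = ±(x − 2) — this is a node (ordinary double point).
Classification: node.


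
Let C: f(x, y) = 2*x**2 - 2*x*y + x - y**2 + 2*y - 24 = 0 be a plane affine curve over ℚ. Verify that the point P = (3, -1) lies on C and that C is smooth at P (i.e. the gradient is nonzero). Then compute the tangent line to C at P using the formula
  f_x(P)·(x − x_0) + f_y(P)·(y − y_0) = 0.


Tangent line at P: 15*x - 2*y - 47 = 0.

Step 1: f(3, -1) = 0, so P lies on C.
Step 2: partial derivatives
  f_x(x, y) = 4*x - 2*y + 1, f_y(x, y) = -2*x - 2*y + 2.
  f_x(P) = 15, f_y(P) = -2 (gradient nonzero, so P is smooth).
Step 3: tangent line at P: 15·(x − 3) + -2·(y − -1) = 0.
Expanding: 15*x - 2*y - 47 = 0.


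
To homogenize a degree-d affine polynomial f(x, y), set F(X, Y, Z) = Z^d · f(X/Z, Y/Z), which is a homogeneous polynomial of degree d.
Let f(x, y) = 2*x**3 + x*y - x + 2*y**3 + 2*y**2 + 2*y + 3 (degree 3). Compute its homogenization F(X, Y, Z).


F(X, Y, Z) = 2*X**3 + X*Y*Z - X*Z**2 + 2*Y**3 + 2*Y**2*Z + 2*Y*Z**2 + 3*Z**3

deg(f) = 3.
Substitute x = X/Z, y = Y/Z into f, then multiply by Z^3.
  monomial 2·x^3·y^0 ↦ 2·X^3·Y^0·Z^0.
  monomial 1·x^1·y^1 ↦ 1·X^1·Y^1·Z^1.
  monomial -1·x^1·y^0 ↦ -1·X^1·Y^0·Z^2.
  monomial 2·x^0·y^3 ↦ 2·X^0·Y^3·Z^0.
  monomial 2·x^0·y^2 ↦ 2·X^0·Y^2·Z^1.
  monomial 2·x^0·y^1 ↦ 2·X^0·Y^1·Z^2.
  monomial 3·x^0·y^0 ↦ 3·X^0·Y^0·Z^3.
Collecting: F(X, Y, Z) = 2*X**3 + X*Y*Z - X*Z**2 + 2*Y**3 + 2*Y**2*Z + 2*Y*Z**2 + 3*Z**3.


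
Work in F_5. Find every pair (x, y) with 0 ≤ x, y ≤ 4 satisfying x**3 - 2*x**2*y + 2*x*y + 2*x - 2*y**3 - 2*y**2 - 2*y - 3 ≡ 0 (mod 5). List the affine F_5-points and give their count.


Affine F_5-points: {(1, 0), (2, 4), (3, 0), (4, 4)}; count = 4.

For each of the 25 pairs (x, y) ∈ F_5², evaluate f(x, y) mod 5. Record the zeros.
  x = 0: [0↦2, 1↦1, 2↦4, 3↦4, 4↦4]  zeros at y ∈ ∅
  x = 1: [0↦0, 1↦4, 2↦2, 3↦2, 4↦2]  zeros at y ∈ {0}
  x = 2: [0↦4, 1↦4, 2↦3, 3↦4, 4↦0]  zeros at y ∈ {4}
  x = 3: [0↦0, 1↦2, 2↦3, 3↦1, 4↦4]  zeros at y ∈ {0}
  x = 4: [0↦4, 1↦4, 2↦3, 3↦4, 4↦0]  zeros at y ∈ {4}
Collecting zeros: affine points = {(1, 0), (2, 4), (3, 0), (4, 4)}.
Total count |C(F_5)_aff| = 4.


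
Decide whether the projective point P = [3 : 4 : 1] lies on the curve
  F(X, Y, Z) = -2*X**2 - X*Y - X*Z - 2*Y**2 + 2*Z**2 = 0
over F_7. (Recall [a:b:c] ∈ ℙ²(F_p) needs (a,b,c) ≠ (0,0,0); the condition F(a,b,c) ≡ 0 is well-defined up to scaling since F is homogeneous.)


F(3,4,1) ≡ 0 (mod 7); P is on the curve.

Evaluate F(3, 4, 1) term-by-term (mod 7).
  -2*X**2 ↦ -2·9·1·1 = -18
  -X*Y ↦ -1·3·4·1 = -12
  -X*Z ↦ -1·3·1·1 = -3
  -2*Y**2 ↦ -2·1·16·1 = -32
  2*Z**2 ↦ 2·1·1·1 = 2
Sum: F(3, 4, 1) = (-18) + (-12) + (-3) + (-32) + (2) = -63.
Reducing mod 7: -63 ≡ 0 (mod 7).
Since F(a, b, c) ≡ 0 (mod 7), P lies on the curve.


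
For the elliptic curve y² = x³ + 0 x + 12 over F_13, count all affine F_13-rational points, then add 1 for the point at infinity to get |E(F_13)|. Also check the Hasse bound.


Affine points = {(0, 5), (0, 8), (1, 0), (3, 0), (7, 2), (7, 11), (8, 2), (8, 11), (9, 0), (11, 2), (11, 11)}; affine count = 11; |E(F_13)| = 12.

Discriminant check: Δ ∝ 4a³ + 27b² = 4·0³ + 27·12² = 4·0 + 27·144 ≡ 1 (mod 13). Nonzero ⇒ E is nonsingular.
For each x ∈ F_13, compute rhs = x³ + 0·x + 12 mod 13, then count y ∈ F_13 with y² ≡ rhs.
  x = 0: rhs = 12, matching y values: 5, 8 (2 points).
  x = 1: rhs = 0, matching y values: 0 (1 points).
  x = 2: rhs = 7, matching y values: none (0 points).
  x = 3: rhs = 0, matching y values: 0 (1 points).
  x = 4: rhs = 11, matching y values: none (0 points).
  x = 5: rhs = 7, matching y values: none (0 points).
  x = 6: rhs = 7, matching y values: none (0 points).
  x = 7: rhs = 4, matching y values: 2, 11 (2 points).
  x = 8: rhs = 4, matching y values: 2, 11 (2 points).
  x = 9: rhs = 0, matching y values: 0 (1 points).
  x = 10: rhs = 11, matching y values: none (0 points).
  x = 11: rhs = 4, matching y values: 2, 11 (2 points).
  x = 12: rhs = 11, matching y values: none (0 points).
Total affine count: 11.
Full point count |E(F_13)| = 11 + 1 = 12.
Hasse bound: |12 − (13+1)| = |-2| = 2 ≤ 2√13 ≈ 7.2111 ✓.


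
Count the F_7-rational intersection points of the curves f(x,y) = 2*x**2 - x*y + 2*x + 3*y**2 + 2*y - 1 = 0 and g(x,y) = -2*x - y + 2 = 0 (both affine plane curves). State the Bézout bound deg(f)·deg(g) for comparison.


Common zeros: ∅; count = 0; Bézout bound = 2.

deg(f) = 2, deg(g) = 1, so Bézout bound = 2.
Scan x ∈ F_7. For each x, list the y ∈ F_7 with f(x, y) ≡ 0 and those with g(x, y) ≡ 0 (mod 7); the common zeros in that column are the intersection.
  x = 0: f ≡ 0 at y ∈ {5, 6}; g ≡ 0 at y ∈ {2}; common: ∅.
  x = 1: f ≡ 0 at y ∈ {1}; g ≡ 0 at y ∈ {0}; common: ∅.
  x = 2: f ≡ 0 at y ∈ {1, 6}; g ≡ 0 at y ∈ {5}; common: ∅.
  x = 3: f ≡ 0 at y ∈ ∅; g ≡ 0 at y ∈ {3}; common: ∅.
  x = 4: f ≡ 0 at y ∈ ∅; g ≡ 0 at y ∈ {1}; common: ∅.
  x = 5: f ≡ 0 at y ∈ {3, 5}; g ≡ 0 at y ∈ {6}; common: ∅.
  x = 6: f ≡ 0 at y ∈ {3}; g ≡ 0 at y ∈ {4}; common: ∅.
Collecting: common zeros = ∅, so the count is 0.
Comparison with the Bézout bound: 0 ≤ 2 = deg(f)·deg(g), as expected for curves with no common component (the affine F_7-count falls short of the bound because intersections may lie at infinity, over extension fields, or carry multiplicity).


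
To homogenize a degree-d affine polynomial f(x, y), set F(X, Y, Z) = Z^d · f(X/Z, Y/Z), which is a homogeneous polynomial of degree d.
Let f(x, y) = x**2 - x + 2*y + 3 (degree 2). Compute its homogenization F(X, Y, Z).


F(X, Y, Z) = X**2 - X*Z + 2*Y*Z + 3*Z**2

deg(f) = 2.
Substitute x = X/Z, y = Y/Z into f, then multiply by Z^2.
  monomial 1·x^2·y^0 ↦ 1·X^2·Y^0·Z^0.
  monomial -1·x^1·y^0 ↦ -1·X^1·Y^0·Z^1.
  monomial 2·x^0·y^1 ↦ 2·X^0·Y^1·Z^1.
  monomial 3·x^0·y^0 ↦ 3·X^0·Y^0·Z^2.
Collecting: F(X, Y, Z) = X**2 - X*Z + 2*Y*Z + 3*Z**2.


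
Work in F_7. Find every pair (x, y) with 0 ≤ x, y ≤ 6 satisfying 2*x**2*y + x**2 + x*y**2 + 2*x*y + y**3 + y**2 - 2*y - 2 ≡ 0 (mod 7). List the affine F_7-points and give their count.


Affine F_7-points: {(0, 3), (0, 4), (0, 6), (2, 2), (2, 4), (2, 5), (3, 0), (4, 0), (5, 5), (6, 6)}; count = 10.

For each of the 49 pairs (x, y) ∈ F_7², evaluate f(x, y) mod 7. Record the zeros.
  x = 0: [0↦5, 1↦5, 2↦6, 3↦0, 4↦0, 5↦5, 6↦0]  zeros at y ∈ {3, 4, 6}
  x = 1: [0↦6, 1↦4, 2↦5, 3↦1, 4↦5, 5↦2, 6↦5]  zeros at y ∈ ∅
  x = 2: [0↦2, 1↦2, 2↦0, 3↦2, 4↦0, 5↦0, 6↦1]  zeros at y ∈ {2, 4, 5}
  x = 3: [0↦0, 1↦6, 2↦5, 3↦3, 4↦6, 5↦6, 6↦2]  zeros at y ∈ {0}
  x = 4: [0↦0, 1↦2, 2↦6, 3↦4, 4↦2, 5↦6, 6↦1]  zeros at y ∈ {0}
  x = 5: [0↦2, 1↦4, 2↦3, 3↦5, 4↦2, 5↦0, 6↦5]  zeros at y ∈ {5}
  x = 6: [0↦6, 1↦5, 2↦3, 3↦6, 4↦6, 5↦2, 6↦0]  zeros at y ∈ {6}
Collecting zeros: affine points = {(0, 3), (0, 4), (0, 6), (2, 2), (2, 4), (2, 5), (3, 0), (4, 0), (5, 5), (6, 6)}.
Total count |C(F_7)_aff| = 10.


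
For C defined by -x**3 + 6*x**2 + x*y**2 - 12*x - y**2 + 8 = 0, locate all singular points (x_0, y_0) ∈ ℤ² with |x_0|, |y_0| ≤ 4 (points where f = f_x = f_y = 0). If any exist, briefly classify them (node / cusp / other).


Singular points: {(2, 0)}; classification: cusp.

Compute partial derivatives:
  f_x = -3*x**2 + 12*x + y**2 - 12.
  f_y = 2*x*y - 2*y.
Scan x_0 ∈ {−4, ..., 4}. For each x_0, f_y(x_0, y) is a polynomial in y; find its integer roots y ∈ {−4, ..., 4}, then test f_x and f at those candidates.
  x = -4: f_y(-4, y) = -10*y; vanishes at y ∈ {0}. (-4, 0): f_x = -108 ≠ 0.
  x = -3: f_y(-3, y) = -8*y; vanishes at y ∈ {0}. (-3, 0): f_x = -75 ≠ 0.
  x = -2: f_y(-2, y) = -6*y; vanishes at y ∈ {0}. (-2, 0): f_x = -48 ≠ 0.
  x = -1: f_y(-1, y) = -4*y; vanishes at y ∈ {0}. (-1, 0): f_x = -27 ≠ 0.
  x = 0: f_y(0, y) = -2*y; vanishes at y ∈ {0}. (0, 0): f_x = -12 ≠ 0.
  x = 1: f_y(1, y) = 0; vanishes at y ∈ {-4, -3, -2, -1, 0, 1, 2, 3, 4}. (1, -4): f_x = 13 ≠ 0; (1, -3): f_x = 6 ≠ 0; (1, -2): f_x = 1 ≠ 0; (1, -1): f_x = -2 ≠ 0; (1, 0): f_x = -3 ≠ 0; (1, 1): f_x = -2 ≠ 0; (1, 2): f_x = 1 ≠ 0; (1, 3): f_x = 6 ≠ 0; (1, 4): f_x = 13 ≠ 0.
  x = 2: f_y(2, y) = 2*y; vanishes at y ∈ {0}. (2, 0): f_x = 0, f = 0 — SINGULAR.
  x = 3: f_y(3, y) = 4*y; vanishes at y ∈ {0}. (3, 0): f_x = -3 ≠ 0.
  x = 4: f_y(4, y) = 6*y; vanishes at y ∈ {0}. (4, 0): f_x = -12 ≠ 0.
Only singular point on the grid: (2, 0).
Classify: substitute x = 2 + u, y = 0 + v and expand: f = -u**3 + u*v**2 + v**2.
No constant or linear terms (consistent with a singular point). Quadratic part: v**2. Cubic part: -u**3 + u*v**2.
The quadratic part v**2 is a perfect square, so there is a single (double) tangent line v = 0, i.e. y = 0. Restricting the cubic part to that line (v = 0) leaves -u**3 ≠ 0, so f is not divisible by v and the branch is v² ≈ u**3 to lowest order — this is a cusp.
Classification: cusp.


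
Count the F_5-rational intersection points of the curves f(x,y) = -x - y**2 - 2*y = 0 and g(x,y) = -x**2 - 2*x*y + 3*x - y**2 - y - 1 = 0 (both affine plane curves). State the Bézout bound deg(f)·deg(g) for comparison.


Common zeros: {(2, 1)}; count = 1; Bézout bound = 4.

deg(f) = 2, deg(g) = 2, so Bézout bound = 4.
Scan x ∈ F_5. For each x, list the y ∈ F_5 with f(x, y) ≡ 0 and those with g(x, y) ≡ 0 (mod 5); the common zeros in that column are the intersection.
  x = 0: f ≡ 0 at y ∈ {0, 3}; g ≡ 0 at y ∈ ∅; common: ∅.
  x = 1: f ≡ 0 at y ∈ {4}; g ≡ 0 at y ∈ ∅; common: ∅.
  x = 2: f ≡ 0 at y ∈ {1, 2}; g ≡ 0 at y ∈ {1, 4}; common: {1}.
  x = 3: f ≡ 0 at y ∈ ∅; g ≡ 0 at y ∈ {4}; common: ∅.
  x = 4: f ≡ 0 at y ∈ ∅; g ≡ 0 at y ∈ {0, 1}; common: ∅.
Collecting: common zeros = {(2, 1)}, so the count is 1.
Comparison with the Bézout bound: 1 ≤ 4 = deg(f)·deg(g), as expected for curves with no common component (the affine F_5-count falls short of the bound because intersections may lie at infinity, over extension fields, or carry multiplicity).


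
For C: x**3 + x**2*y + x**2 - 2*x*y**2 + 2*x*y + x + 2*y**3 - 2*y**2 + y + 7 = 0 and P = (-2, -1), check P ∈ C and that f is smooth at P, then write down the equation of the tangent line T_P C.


Tangent line at P: 9*x + 3*y + 21 = 0.

Step 1: f(-2, -1) = 0, so P lies on C.
Step 2: partial derivatives
  f_x(x, y) = 3*x**2 + 2*x*y + 2*x - 2*y**2 + 2*y + 1, f_y(x, y) = x**2 - 4*x*y + 2*x + 6*y**2 - 4*y + 1.
  f_x(P) = 9, f_y(P) = 3 (gradient nonzero, so P is smooth).
Step 3: tangent line at P: 9·(x − -2) + 3·(y − -1) = 0.
Expanding: 9*x + 3*y + 21 = 0.


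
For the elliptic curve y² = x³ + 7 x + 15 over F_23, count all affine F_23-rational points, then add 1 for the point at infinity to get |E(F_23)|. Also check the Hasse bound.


Affine points = {(1, 0), (7, 4), (7, 19), (8, 10), (8, 13), (9, 5), (9, 18), (10, 2), (10, 21), (13, 7), (13, 16), (18, 4), (18, 19), (20, 6), (20, 17), (21, 4), (21, 19)}; affine count = 17; |E(F_23)| = 18.

Discriminant check: Δ ∝ 4a³ + 27b² = 4·7³ + 27·15² = 4·343 + 27·225 ≡ 18 (mod 23). Nonzero ⇒ E is nonsingular.
For each x ∈ F_23, compute rhs = x³ + 7·x + 15 mod 23, then count y ∈ F_23 with y² ≡ rhs.
  x = 0: rhs = 15, matching y values: none (0 points).
  x = 1: rhs = 0, matching y values: 0 (1 points).
  x = 2: rhs = 14, matching y values: none (0 points).
  x = 3: rhs = 17, matching y values: none (0 points).
  x = 4: rhs = 15, matching y values: none (0 points).
  x = 5: rhs = 14, matching y values: none (0 points).
  x = 6: rhs = 20, matching y values: none (0 points).
  x = 7: rhs = 16, matching y values: 4, 19 (2 points).
  x = 8: rhs = 8, matching y values: 10, 13 (2 points).
  x = 9: rhs = 2, matching y values: 5, 18 (2 points).
  x = 10: rhs = 4, matching y values: 2, 21 (2 points).
  x = 11: rhs = 20, matching y values: none (0 points).
  x = 12: rhs = 10, matching y values: none (0 points).
  x = 13: rhs = 3, matching y values: 7, 16 (2 points).
  x = 14: rhs = 5, matching y values: none (0 points).
  x = 15: rhs = 22, matching y values: none (0 points).
  x = 16: rhs = 14, matching y values: none (0 points).
  x = 17: rhs = 10, matching y values: none (0 points).
  x = 18: rhs = 16, matching y values: 4, 19 (2 points).
  x = 19: rhs = 15, matching y values: none (0 points).
  x = 20: rhs = 13, matching y values: 6, 17 (2 points).
  x = 21: rhs = 16, matching y values: 4, 19 (2 points).
  x = 22: rhs = 7, matching y values: none (0 points).
Total affine count: 17.
Full point count |E(F_23)| = 17 + 1 = 18.
Hasse bound: |18 − (23+1)| = |-6| = 6 ≤ 2√23 ≈ 9.5917 ✓.


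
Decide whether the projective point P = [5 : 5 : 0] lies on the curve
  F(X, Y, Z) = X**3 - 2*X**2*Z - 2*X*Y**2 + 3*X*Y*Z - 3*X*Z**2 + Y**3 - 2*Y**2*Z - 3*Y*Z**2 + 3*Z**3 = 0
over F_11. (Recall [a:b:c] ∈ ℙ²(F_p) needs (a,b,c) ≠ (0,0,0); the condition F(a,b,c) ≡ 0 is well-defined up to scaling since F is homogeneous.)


F(5,5,0) ≡ 0 (mod 11); P is on the curve.

Evaluate F(5, 5, 0) term-by-term (mod 11).
  X**3 ↦ 1·125·1·1 = 125
  -2*X**2*Z ↦ -2·25·1·0 = 0
  -2*X*Y**2 ↦ -2·5·25·1 = -250
  3*X*Y*Z ↦ 3·5·5·0 = 0
  -3*X*Z**2 ↦ -3·5·1·0 = 0
  Y**3 ↦ 1·1·125·1 = 125
  -2*Y**2*Z ↦ -2·1·25·0 = 0
  -3*Y*Z**2 ↦ -3·1·5·0 = 0
  3*Z**3 ↦ 3·1·1·0 = 0
Sum: F(5, 5, 0) = (125) + (0) + (-250) + (0) + (0) + (125) + (0) + (0) + (0) = 0.
Reducing mod 11: 0 ≡ 0 (mod 11).
Since F(a, b, c) ≡ 0 (mod 11), P lies on the curve.


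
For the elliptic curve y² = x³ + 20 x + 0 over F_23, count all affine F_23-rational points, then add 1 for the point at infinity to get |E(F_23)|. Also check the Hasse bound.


Affine points = {(0, 0), (2, 5), (2, 18), (3, 8), (3, 15), (4, 11), (4, 12), (5, 8), (5, 15), (7, 0), (9, 9), (9, 14), (10, 2), (10, 21), (12, 6), (12, 17), (15, 8), (15, 15), (16, 0), (17, 3), (17, 20), (22, 5), (22, 18)}; affine count = 23; |E(F_23)| = 24.

Discriminant check: Δ ∝ 4a³ + 27b² = 4·20³ + 27·0² = 4·8000 + 27·0 ≡ 7 (mod 23). Nonzero ⇒ E is nonsingular.
For each x ∈ F_23, compute rhs = x³ + 20·x + 0 mod 23, then count y ∈ F_23 with y² ≡ rhs.
  x = 0: rhs = 0, matching y values: 0 (1 points).
  x = 1: rhs = 21, matching y values: none (0 points).
  x = 2: rhs = 2, matching y values: 5, 18 (2 points).
  x = 3: rhs = 18, matching y values: 8, 15 (2 points).
  x = 4: rhs = 6, matching y values: 11, 12 (2 points).
  x = 5: rhs = 18, matching y values: 8, 15 (2 points).
  x = 6: rhs = 14, matching y values: none (0 points).
  x = 7: rhs = 0, matching y values: 0 (1 points).
  x = 8: rhs = 5, matching y values: none (0 points).
  x = 9: rhs = 12, matching y values: 9, 14 (2 points).
  x = 10: rhs = 4, matching y values: 2, 21 (2 points).
  x = 11: rhs = 10, matching y values: none (0 points).
  x = 12: rhs = 13, matching y values: 6, 17 (2 points).
  x = 13: rhs = 19, matching y values: none (0 points).
  x = 14: rhs = 11, matching y values: none (0 points).
  x = 15: rhs = 18, matching y values: 8, 15 (2 points).
  x = 16: rhs = 0, matching y values: 0 (1 points).
  x = 17: rhs = 9, matching y values: 3, 20 (2 points).
  x = 18: rhs = 5, matching y values: none (0 points).
  x = 19: rhs = 17, matching y values: none (0 points).
  x = 20: rhs = 5, matching y values: none (0 points).
  x = 21: rhs = 21, matching y values: none (0 points).
  x = 22: rhs = 2, matching y values: 5, 18 (2 points).
Total affine count: 23.
Full point count |E(F_23)| = 23 + 1 = 24.
Hasse bound: |24 − (23+1)| = |0| = 0 ≤ 2√23 ≈ 9.5917 ✓.


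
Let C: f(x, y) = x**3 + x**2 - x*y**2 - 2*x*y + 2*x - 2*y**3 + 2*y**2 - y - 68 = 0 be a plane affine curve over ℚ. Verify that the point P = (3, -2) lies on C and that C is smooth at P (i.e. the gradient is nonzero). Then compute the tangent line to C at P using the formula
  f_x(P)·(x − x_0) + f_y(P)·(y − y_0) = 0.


Tangent line at P: 35*x - 27*y - 159 = 0.

Step 1: f(3, -2) = 0, so P lies on C.
Step 2: partial derivatives
  f_x(x, y) = 3*x**2 + 2*x - y**2 - 2*y + 2, f_y(x, y) = -2*x*y - 2*x - 6*y**2 + 4*y - 1.
  f_x(P) = 35, f_y(P) = -27 (gradient nonzero, so P is smooth).
Step 3: tangent line at P: 35·(x − 3) + -27·(y − -2) = 0.
Expanding: 35*x - 27*y - 159 = 0.


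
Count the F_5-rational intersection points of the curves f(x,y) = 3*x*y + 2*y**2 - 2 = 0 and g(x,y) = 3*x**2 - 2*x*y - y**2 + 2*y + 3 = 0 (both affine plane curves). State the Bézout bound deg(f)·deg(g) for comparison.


Common zeros: {(0, 4), (4, 2)}; count = 2; Bézout bound = 4.

deg(f) = 2, deg(g) = 2, so Bézout bound = 4.
Scan x ∈ F_5. For each x, list the y ∈ F_5 with f(x, y) ≡ 0 and those with g(x, y) ≡ 0 (mod 5); the common zeros in that column are the intersection.
  x = 0: f ≡ 0 at y ∈ {1, 4}; g ≡ 0 at y ∈ {3, 4}; common: {4}.
  x = 1: f ≡ 0 at y ∈ {3}; g ≡ 0 at y ∈ {1, 4}; common: ∅.
  x = 2: f ≡ 0 at y ∈ ∅; g ≡ 0 at y ∈ {0, 3}; common: ∅.
  x = 3: f ≡ 0 at y ∈ ∅; g ≡ 0 at y ∈ {0, 1}; common: ∅.
  x = 4: f ≡ 0 at y ∈ {2}; g ≡ 0 at y ∈ {2}; common: {2}.
Collecting: common zeros = {(0, 4), (4, 2)}, so the count is 2.
Comparison with the Bézout bound: 2 ≤ 4 = deg(f)·deg(g), as expected for curves with no common component (the affine F_5-count falls short of the bound because intersections may lie at infinity, over extension fields, or carry multiplicity).


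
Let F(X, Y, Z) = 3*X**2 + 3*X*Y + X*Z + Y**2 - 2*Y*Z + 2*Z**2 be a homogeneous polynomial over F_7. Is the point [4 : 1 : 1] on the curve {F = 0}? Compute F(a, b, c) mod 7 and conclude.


F(4,1,1) ≡ 2 (mod 7); P is NOT on the curve.

Evaluate F(4, 1, 1) term-by-term (mod 7).
  3*X**2 ↦ 3·16·1·1 = 48
  3*X*Y ↦ 3·4·1·1 = 12
  X*Z ↦ 1·4·1·1 = 4
  Y**2 ↦ 1·1·1·1 = 1
  -2*Y*Z ↦ -2·1·1·1 = -2
  2*Z**2 ↦ 2·1·1·1 = 2
Sum: F(4, 1, 1) = (48) + (12) + (4) + (1) + (-2) + (2) = 65.
Reducing mod 7: 65 ≡ 2 (mod 7).
Since F(a, b, c) ≡ 2 ≠ 0 (mod 7), P does NOT lie on the curve.


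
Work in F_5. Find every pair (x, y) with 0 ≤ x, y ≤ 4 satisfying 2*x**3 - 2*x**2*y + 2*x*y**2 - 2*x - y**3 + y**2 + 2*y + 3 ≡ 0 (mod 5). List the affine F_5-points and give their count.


Affine F_5-points: {(0, 1), (1, 1), (2, 0), (2, 2), (2, 3), (3, 4)}; count = 6.

For each of the 25 pairs (x, y) ∈ F_5², evaluate f(x, y) mod 5. Record the zeros.
  x = 0: [0↦3, 1↦0, 2↦3, 3↦1, 4↦3]  zeros at y ∈ {1}
  x = 1: [0↦3, 1↦0, 2↦2, 3↦3, 4↦2]  zeros at y ∈ {1}
  x = 2: [0↦0, 1↦3, 2↦0, 3↦0, 4↦2]  zeros at y ∈ {0, 2, 3}
  x = 3: [0↦1, 1↦1, 2↦4, 3↦4, 4↦0]  zeros at y ∈ {4}
  x = 4: [0↦3, 1↦1, 2↦1, 3↦2, 4↦3]  zeros at y ∈ ∅
Collecting zeros: affine points = {(0, 1), (1, 1), (2, 0), (2, 2), (2, 3), (3, 4)}.
Total count |C(F_5)_aff| = 6.


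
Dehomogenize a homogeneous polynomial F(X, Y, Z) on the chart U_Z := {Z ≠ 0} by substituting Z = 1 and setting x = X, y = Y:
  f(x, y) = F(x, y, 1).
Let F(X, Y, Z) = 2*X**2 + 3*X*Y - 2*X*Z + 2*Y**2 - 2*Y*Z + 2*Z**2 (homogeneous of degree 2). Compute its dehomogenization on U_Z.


f(x, y) = 2*x**2 + 3*x*y - 2*x + 2*y**2 - 2*y + 2

On U_Z we set Z = 1. Each monomial c·X^i·Y^j·Z^k in F becomes c·x^i·y^j·1^k = c·x^i·y^j.
Substituting Z = 1: F(X, Y, 1) = 2*x**2 + 3*x*y - 2*x + 2*y**2 - 2*y + 2.
Note: deg(f) ≤ deg(F) = 2; strict inequality happens when F is divisible by Z (lost terms).


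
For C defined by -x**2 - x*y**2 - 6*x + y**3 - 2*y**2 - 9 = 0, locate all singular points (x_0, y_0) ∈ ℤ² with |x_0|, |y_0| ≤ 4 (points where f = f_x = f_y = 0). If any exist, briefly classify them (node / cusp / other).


Singular points: {(-3, 0)}; classification: node.

Compute partial derivatives:
  f_x = -2*x - y**2 - 6.
  f_y = -2*x*y + 3*y**2 - 4*y.
Scan x_0 ∈ {−4, ..., 4}. For each x_0, f_y(x_0, y) is a polynomial in y; find its integer roots y ∈ {−4, ..., 4}, then test f_x and f at those candidates.
  x = -4: f_y(-4, y) = 3*y**2 + 4*y; vanishes at y ∈ {0}. (-4, 0): f_x = 2 ≠ 0.
  x = -3: f_y(-3, y) = 3*y**2 + 2*y; vanishes at y ∈ {0}. (-3, 0): f_x = 0, f = 0 — SINGULAR.
  x = -2: f_y(-2, y) = 3*y**2; vanishes at y ∈ {0}. (-2, 0): f_x = -2 ≠ 0.
  x = -1: f_y(-1, y) = 3*y**2 - 2*y; vanishes at y ∈ {0}. (-1, 0): f_x = -4 ≠ 0.
  x = 0: f_y(0, y) = 3*y**2 - 4*y; vanishes at y ∈ {0}. (0, 0): f_x = -6 ≠ 0.
  x = 1: f_y(1, y) = 3*y**2 - 6*y; vanishes at y ∈ {0, 2}. (1, 0): f_x = -8 ≠ 0; (1, 2): f_x = -12 ≠ 0.
  x = 2: f_y(2, y) = 3*y**2 - 8*y; vanishes at y ∈ {0}. (2, 0): f_x = -10 ≠ 0.
  x = 3: f_y(3, y) = 3*y**2 - 10*y; vanishes at y ∈ {0}. (3, 0): f_x = -12 ≠ 0.
  x = 4: f_y(4, y) = 3*y**2 - 12*y; vanishes at y ∈ {0, 4}. (4, 0): f_x = -14 ≠ 0; (4, 4): f_x = -30 ≠ 0.
Only singular point on the grid: (-3, 0).
Classify: substitute x = -3 + u, y = 0 + v and expand: f = -u**2 - u*v**2 + v**3 + v**2.
No constant or linear terms (consistent with a singular point). Quadratic part: -u**2 + v**2. Cubic part: -u*v**2 + v**3.
The quadratic part v**2 - u**2 = (v − u)(v + u) splits into two distinct linear factors, so there are two distinct tangent lines y − 0 = ±(x − -3) — this is a node (ordinary double point).
Classification: node.


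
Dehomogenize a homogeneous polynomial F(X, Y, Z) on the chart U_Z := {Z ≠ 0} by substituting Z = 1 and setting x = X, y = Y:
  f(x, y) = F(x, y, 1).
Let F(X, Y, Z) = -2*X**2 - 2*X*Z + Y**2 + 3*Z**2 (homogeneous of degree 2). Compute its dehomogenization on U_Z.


f(x, y) = -2*x**2 - 2*x + y**2 + 3

On U_Z we set Z = 1. Each monomial c·X^i·Y^j·Z^k in F becomes c·x^i·y^j·1^k = c·x^i·y^j.
Substituting Z = 1: F(X, Y, 1) = -2*x**2 - 2*x + y**2 + 3.
Note: deg(f) ≤ deg(F) = 2; strict inequality happens when F is divisible by Z (lost terms).


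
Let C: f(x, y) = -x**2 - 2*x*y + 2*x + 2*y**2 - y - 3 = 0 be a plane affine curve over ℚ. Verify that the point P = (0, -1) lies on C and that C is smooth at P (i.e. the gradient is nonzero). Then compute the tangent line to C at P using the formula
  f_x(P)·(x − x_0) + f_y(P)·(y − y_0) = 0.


Tangent line at P: 4*x - 5*y - 5 = 0.

Step 1: f(0, -1) = 0, so P lies on C.
Step 2: partial derivatives
  f_x(x, y) = -2*x - 2*y + 2, f_y(x, y) = -2*x + 4*y - 1.
  f_x(P) = 4, f_y(P) = -5 (gradient nonzero, so P is smooth).
Step 3: tangent line at P: 4·(x − 0) + -5·(y − -1) = 0.
Expanding: 4*x - 5*y - 5 = 0.


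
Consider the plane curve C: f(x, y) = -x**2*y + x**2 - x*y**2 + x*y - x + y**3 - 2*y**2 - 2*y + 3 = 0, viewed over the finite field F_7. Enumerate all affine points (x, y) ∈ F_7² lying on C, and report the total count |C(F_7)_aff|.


Affine F_7-points: {(0, 1), (6, 6)}; count = 2.

For each of the 49 pairs (x, y) ∈ F_7², evaluate f(x, y) mod 7. Record the zeros.
  x = 0: [0↦3, 1↦0, 2↦6, 3↦6, 4↦6, 5↦5, 6↦2]  zeros at y ∈ {1}
  x = 1: [0↦3, 1↦6, 2↦2, 3↦4, 4↦4, 5↦1, 6↦1]  zeros at y ∈ ∅
  x = 2: [0↦5, 1↦5, 2↦3, 3↦5, 4↦3, 5↦3, 6↦4]  zeros at y ∈ ∅
  x = 3: [0↦2, 1↦4, 2↦2, 3↦2, 4↦3, 5↦4, 6↦4]  zeros at y ∈ ∅
  x = 4: [0↦1, 1↦3, 2↦6, 3↦2, 4↦4, 5↦4, 6↦1]  zeros at y ∈ ∅
  x = 5: [0↦2, 1↦2, 2↦1, 3↦5, 4↦6, 5↦3, 6↦2]  zeros at y ∈ ∅
  x = 6: [0↦5, 1↦1, 2↦1, 3↦4, 4↦2, 5↦1, 6↦0]  zeros at y ∈ {6}
Collecting zeros: affine points = {(0, 1), (6, 6)}.
Total count |C(F_7)_aff| = 2.


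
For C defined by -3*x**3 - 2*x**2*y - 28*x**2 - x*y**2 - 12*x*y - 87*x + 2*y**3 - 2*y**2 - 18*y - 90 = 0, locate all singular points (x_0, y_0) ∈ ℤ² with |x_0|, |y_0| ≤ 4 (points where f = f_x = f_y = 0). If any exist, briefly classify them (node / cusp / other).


Singular points: {(-3, 0)}; classification: node.

Compute partial derivatives:
  f_x = -9*x**2 - 4*x*y - 56*x - y**2 - 12*y - 87.
  f_y = -2*x**2 - 2*x*y - 12*x + 6*y**2 - 4*y - 18.
Scan x_0 ∈ {−4, ..., 4}. For each x_0, f_y(x_0, y) is a polynomial in y; find its integer roots y ∈ {−4, ..., 4}, then test f_x and f at those candidates.
  x = -4: f_y(-4, y) = 6*y**2 + 4*y - 2; vanishes at y ∈ {-1}. (-4, -1): f_x = -12 ≠ 0.
  x = -3: f_y(-3, y) = 6*y**2 + 2*y; vanishes at y ∈ {0}. (-3, 0): f_x = 0, f = 0 — SINGULAR.
  x = -2: f_y(-2, y) = 6*y**2 - 2; no integer root y with |y| ≤ 4.
  x = -1: f_y(-1, y) = 6*y**2 - 2*y - 8; vanishes at y ∈ {-1}. (-1, -1): f_x = -33 ≠ 0.
  x = 0: f_y(0, y) = 6*y**2 - 4*y - 18; no integer root y with |y| ≤ 4.
  x = 1: f_y(1, y) = 6*y**2 - 6*y - 32; no integer root y with |y| ≤ 4.
  x = 2: f_y(2, y) = 6*y**2 - 8*y - 50; no integer root y with |y| ≤ 4.
  x = 3: f_y(3, y) = 6*y**2 - 10*y - 72; no integer root y with |y| ≤ 4.
  x = 4: f_y(4, y) = 6*y**2 - 12*y - 98; no integer root y with |y| ≤ 4.
Only singular point on the grid: (-3, 0).
Classify: substitute x = -3 + u, y = 0 + v and expand: f = -3*u**3 - 2*u**2*v - u**2 - u*v**2 + 2*v**3 + v**2.
No constant or linear terms (consistent with a singular point). Quadratic part: -u**2 + v**2. Cubic part: -3*u**3 - 2*u**2*v - u*v**2 + 2*v**3.
The quadratic part v**2 - u**2 = (v − u)(v + u) splits into two distinct linear factors, so there are two distinct tangent lines y − 0 = ±(x − -3) — this is a node (ordinary double point).
Classification: node.


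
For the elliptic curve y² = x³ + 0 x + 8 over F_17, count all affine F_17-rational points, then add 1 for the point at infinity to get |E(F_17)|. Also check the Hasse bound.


Affine points = {(0, 5), (0, 12), (1, 3), (1, 14), (2, 4), (2, 13), (3, 1), (3, 16), (4, 2), (4, 15), (11, 8), (11, 9), (12, 6), (12, 11), (14, 7), (14, 10), (15, 0)}; affine count = 17; |E(F_17)| = 18.

Discriminant check: Δ ∝ 4a³ + 27b² = 4·0³ + 27·8² = 4·0 + 27·64 ≡ 11 (mod 17). Nonzero ⇒ E is nonsingular.
For each x ∈ F_17, compute rhs = x³ + 0·x + 8 mod 17, then count y ∈ F_17 with y² ≡ rhs.
  x = 0: rhs = 8, matching y values: 5, 12 (2 points).
  x = 1: rhs = 9, matching y values: 3, 14 (2 points).
  x = 2: rhs = 16, matching y values: 4, 13 (2 points).
  x = 3: rhs = 1, matching y values: 1, 16 (2 points).
  x = 4: rhs = 4, matching y values: 2, 15 (2 points).
  x = 5: rhs = 14, matching y values: none (0 points).
  x = 6: rhs = 3, matching y values: none (0 points).
  x = 7: rhs = 11, matching y values: none (0 points).
  x = 8: rhs = 10, matching y values: none (0 points).
  x = 9: rhs = 6, matching y values: none (0 points).
  x = 10: rhs = 5, matching y values: none (0 points).
  x = 11: rhs = 13, matching y values: 8, 9 (2 points).
  x = 12: rhs = 2, matching y values: 6, 11 (2 points).
  x = 13: rhs = 12, matching y values: none (0 points).
  x = 14: rhs = 15, matching y values: 7, 10 (2 points).
  x = 15: rhs = 0, matching y values: 0 (1 points).
  x = 16: rhs = 7, matching y values: none (0 points).
Total affine count: 17.
Full point count |E(F_17)| = 17 + 1 = 18.
Hasse bound: |18 − (17+1)| = |0| = 0 ≤ 2√17 ≈ 8.2462 ✓.


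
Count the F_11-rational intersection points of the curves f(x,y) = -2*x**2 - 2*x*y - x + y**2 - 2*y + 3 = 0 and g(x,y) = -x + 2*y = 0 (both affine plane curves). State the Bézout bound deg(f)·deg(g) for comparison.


Common zeros: {(7, 9)}; count = 1; Bézout bound = 2.

deg(f) = 2, deg(g) = 1, so Bézout bound = 2.
Scan x ∈ F_11. For each x, list the y ∈ F_11 with f(x, y) ≡ 0 and those with g(x, y) ≡ 0 (mod 11); the common zeros in that column are the intersection.
  x = 0: f ≡ 0 at y ∈ {4, 9}; g ≡ 0 at y ∈ {0}; common: ∅.
  x = 1: f ≡ 0 at y ∈ {0, 4}; g ≡ 0 at y ∈ {6}; common: ∅.
  x = 2: f ≡ 0 at y ∈ {7, 10}; g ≡ 0 at y ∈ {1}; common: ∅.
  x = 3: f ≡ 0 at y ∈ {3, 5}; g ≡ 0 at y ∈ {7}; common: ∅.
  x = 4: f ≡ 0 at y ∈ {0, 10}; g ≡ 0 at y ∈ {2}; common: ∅.
  x = 5: f ≡ 0 at y ∈ {6}; g ≡ 0 at y ∈ {8}; common: ∅.
  x = 6: f ≡ 0 at y ∈ {1, 2}; g ≡ 0 at y ∈ {3}; common: ∅.
  x = 7: f ≡ 0 at y ∈ {7, 9}; g ≡ 0 at y ∈ {9}; common: {9}.
  x = 8: f ≡ 0 at y ∈ {2, 5}; g ≡ 0 at y ∈ {4}; common: ∅.
  x = 9: f ≡ 0 at y ∈ {1, 8}; g ≡ 0 at y ∈ {10}; common: ∅.
  x = 10: f ≡ 0 at y ∈ {3, 8}; g ≡ 0 at y ∈ {5}; common: ∅.
Collecting: common zeros = {(7, 9)}, so the count is 1.
Comparison with the Bézout bound: 1 ≤ 2 = deg(f)·deg(g), as expected for curves with no common component (the affine F_11-count falls short of the bound because intersections may lie at infinity, over extension fields, or carry multiplicity).


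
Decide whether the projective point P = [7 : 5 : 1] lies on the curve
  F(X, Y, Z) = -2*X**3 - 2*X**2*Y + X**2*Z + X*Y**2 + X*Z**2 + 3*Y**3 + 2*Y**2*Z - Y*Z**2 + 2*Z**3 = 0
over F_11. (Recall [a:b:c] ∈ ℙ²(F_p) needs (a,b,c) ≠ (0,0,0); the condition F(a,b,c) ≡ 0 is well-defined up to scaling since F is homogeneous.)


F(7,5,1) ≡ 5 (mod 11); P is NOT on the curve.

Evaluate F(7, 5, 1) term-by-term (mod 11).
  -2*X**3 ↦ -2·343·1·1 = -686
  -2*X**2*Y ↦ -2·49·5·1 = -490
  X**2*Z ↦ 1·49·1·1 = 49
  X*Y**2 ↦ 1·7·25·1 = 175
  X*Z**2 ↦ 1·7·1·1 = 7
  3*Y**3 ↦ 3·1·125·1 = 375
  2*Y**2*Z ↦ 2·1·25·1 = 50
  -Y*Z**2 ↦ -1·1·5·1 = -5
  2*Z**3 ↦ 2·1·1·1 = 2
Sum: F(7, 5, 1) = (-686) + (-490) + (49) + (175) + (7) + (375) + (50) + (-5) + (2) = -523.
Reducing mod 11: -523 ≡ 5 (mod 11).
Since F(a, b, c) ≡ 5 ≠ 0 (mod 11), P does NOT lie on the curve.


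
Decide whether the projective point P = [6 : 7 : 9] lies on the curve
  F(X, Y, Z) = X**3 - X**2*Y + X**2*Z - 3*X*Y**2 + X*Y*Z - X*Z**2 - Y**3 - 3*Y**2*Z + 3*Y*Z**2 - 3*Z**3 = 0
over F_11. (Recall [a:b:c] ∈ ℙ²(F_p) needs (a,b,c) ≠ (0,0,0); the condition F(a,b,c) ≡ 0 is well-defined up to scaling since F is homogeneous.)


F(6,7,9) ≡ 6 (mod 11); P is NOT on the curve.

Evaluate F(6, 7, 9) term-by-term (mod 11).
  X**3 ↦ 1·216·1·1 = 216
  -X**2*Y ↦ -1·36·7·1 = -252
  X**2*Z ↦ 1·36·1·9 = 324
  -3*X*Y**2 ↦ -3·6·49·1 = -882
  X*Y*Z ↦ 1·6·7·9 = 378
  -X*Z**2 ↦ -1·6·1·81 = -486
  -Y**3 ↦ -1·1·343·1 = -343
  -3*Y**2*Z ↦ -3·1·49·9 = -1323
  3*Y*Z**2 ↦ 3·1·7·81 = 1701
  -3*Z**3 ↦ -3·1·1·729 = -2187
Sum: F(6, 7, 9) = (216) + (-252) + (324) + (-882) + (378) + (-486) + (-343) + (-1323) + (1701) + (-2187) = -2854.
Reducing mod 11: -2854 ≡ 6 (mod 11).
Since F(a, b, c) ≡ 6 ≠ 0 (mod 11), P does NOT lie on the curve.


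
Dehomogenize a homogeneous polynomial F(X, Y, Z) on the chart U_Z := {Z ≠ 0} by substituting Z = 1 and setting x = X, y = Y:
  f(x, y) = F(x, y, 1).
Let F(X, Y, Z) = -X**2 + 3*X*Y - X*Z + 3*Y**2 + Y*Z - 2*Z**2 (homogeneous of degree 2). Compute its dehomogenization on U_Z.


f(x, y) = -x**2 + 3*x*y - x + 3*y**2 + y - 2

On U_Z we set Z = 1. Each monomial c·X^i·Y^j·Z^k in F becomes c·x^i·y^j·1^k = c·x^i·y^j.
Substituting Z = 1: F(X, Y, 1) = -x**2 + 3*x*y - x + 3*y**2 + y - 2.
Note: deg(f) ≤ deg(F) = 2; strict inequality happens when F is divisible by Z (lost terms).


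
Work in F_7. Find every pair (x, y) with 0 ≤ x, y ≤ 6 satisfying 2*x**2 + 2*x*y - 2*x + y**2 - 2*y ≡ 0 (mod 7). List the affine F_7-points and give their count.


Affine F_7-points: {(0, 0), (0, 2), (1, 0), (2, 1), (2, 4), (5, 1), (5, 5), (6, 2)}; count = 8.

For each of the 49 pairs (x, y) ∈ F_7², evaluate f(x, y) mod 7. Record the zeros.
  x = 0: [0↦0, 1↦6, 2↦0, 3↦3, 4↦1, 5↦1, 6↦3]  zeros at y ∈ {0, 2}
  x = 1: [0↦0, 1↦1, 2↦4, 3↦2, 4↦2, 5↦4, 6↦1]  zeros at y ∈ {0}
  x = 2: [0↦4, 1↦0, 2↦5, 3↦5, 4↦0, 5↦4, 6↦3]  zeros at y ∈ {1, 4}
  x = 3: [0↦5, 1↦3, 2↦3, 3↦5, 4↦2, 5↦1, 6↦2]  zeros at y ∈ ∅
  x = 4: [0↦3, 1↦3, 2↦5, 3↦2, 4↦1, 5↦2, 6↦5]  zeros at y ∈ ∅
  x = 5: [0↦5, 1↦0, 2↦4, 3↦3, 4↦4, 5↦0, 6↦5]  zeros at y ∈ {1, 5}
  x = 6: [0↦4, 1↦1, 2↦0, 3↦1, 4↦4, 5↦2, 6↦2]  zeros at y ∈ {2}
Collecting zeros: affine points = {(0, 0), (0, 2), (1, 0), (2, 1), (2, 4), (5, 1), (5, 5), (6, 2)}.
Total count |C(F_7)_aff| = 8.


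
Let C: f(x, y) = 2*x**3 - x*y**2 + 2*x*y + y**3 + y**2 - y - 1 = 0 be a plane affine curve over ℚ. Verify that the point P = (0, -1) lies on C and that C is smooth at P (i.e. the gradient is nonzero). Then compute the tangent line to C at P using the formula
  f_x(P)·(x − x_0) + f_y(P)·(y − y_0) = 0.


Tangent line at P: -3*x = 0.

Step 1: f(0, -1) = 0, so P lies on C.
Step 2: partial derivatives
  f_x(x, y) = 6*x**2 - y**2 + 2*y, f_y(x, y) = -2*x*y + 2*x + 3*y**2 + 2*y - 1.
  f_x(P) = -3, f_y(P) = 0 (gradient nonzero, so P is smooth).
Step 3: tangent line at P: -3·(x − 0) + 0·(y − -1) = 0.
Expanding: -3*x = 0.


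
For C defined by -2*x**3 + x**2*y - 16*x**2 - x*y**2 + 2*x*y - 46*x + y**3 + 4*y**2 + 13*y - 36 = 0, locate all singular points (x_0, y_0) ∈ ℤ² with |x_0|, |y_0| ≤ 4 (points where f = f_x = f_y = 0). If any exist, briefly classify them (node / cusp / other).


Singular points: {(-3, -2)}; classification: cusp.

Compute partial derivatives:
  f_x = -6*x**2 + 2*x*y - 32*x - y**2 + 2*y - 46.
  f_y = x**2 - 2*x*y + 2*x + 3*y**2 + 8*y + 13.
Scan x_0 ∈ {−4, ..., 4}. For each x_0, f_y(x_0, y) is a polynomial in y; find its integer roots y ∈ {−4, ..., 4}, then test f_x and f at those candidates.
  x = -4: f_y(-4, y) = 3*y**2 + 16*y + 21; vanishes at y ∈ {-3}. (-4, -3): f_x = -5 ≠ 0.
  x = -3: f_y(-3, y) = 3*y**2 + 14*y + 16; vanishes at y ∈ {-2}. (-3, -2): f_x = 0, f = 0 — SINGULAR.
  x = -2: f_y(-2, y) = 3*y**2 + 12*y + 13; no integer root y with |y| ≤ 4.
  x = -1: f_y(-1, y) = 3*y**2 + 10*y + 12; no integer root y with |y| ≤ 4.
  x = 0: f_y(0, y) = 3*y**2 + 8*y + 13; no integer root y with |y| ≤ 4.
  x = 1: f_y(1, y) = 3*y**2 + 6*y + 16; no integer root y with |y| ≤ 4.
  x = 2: f_y(2, y) = 3*y**2 + 4*y + 21; no integer root y with |y| ≤ 4.
  x = 3: f_y(3, y) = 3*y**2 + 2*y + 28; no integer root y with |y| ≤ 4.
  x = 4: f_y(4, y) = 3*y**2 + 37; no integer root y with |y| ≤ 4.
Only singular point on the grid: (-3, -2).
Classify: substitute x = -3 + u, y = -2 + v and expand: f = -2*u**3 + u**2*v - u*v**2 + v**3 + v**2.
No constant or linear terms (consistent with a singular point). Quadratic part: v**2. Cubic part: -2*u**3 + u**2*v - u*v**2 + v**3.
The quadratic part v**2 is a perfect square, so there is a single (double) tangent line v = 0, i.e. y = -2. Restricting the cubic part to that line (v = 0) leaves -2*u**3 ≠ 0, so f is not divisible by v and the branch is v² ≈ 2*u**3 to lowest order — this is a cusp.
Classification: cusp.


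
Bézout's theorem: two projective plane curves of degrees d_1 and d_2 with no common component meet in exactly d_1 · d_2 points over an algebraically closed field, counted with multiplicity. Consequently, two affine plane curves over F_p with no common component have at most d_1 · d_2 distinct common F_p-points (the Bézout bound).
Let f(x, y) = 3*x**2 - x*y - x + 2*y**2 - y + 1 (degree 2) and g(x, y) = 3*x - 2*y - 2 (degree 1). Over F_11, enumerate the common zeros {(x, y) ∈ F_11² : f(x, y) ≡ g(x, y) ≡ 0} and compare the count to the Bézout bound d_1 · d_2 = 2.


Common zeros: ∅; count = 0; Bézout bound = 2.

deg(f) = 2, deg(g) = 1, so Bézout bound = 2.
Scan x ∈ F_11. For each x, list the y ∈ F_11 with f(x, y) ≡ 0 and those with g(x, y) ≡ 0 (mod 11); the common zeros in that column are the intersection.
  x = 0: f ≡ 0 at y ∈ {8, 9}; g ≡ 0 at y ∈ {10}; common: ∅.
  x = 1: f ≡ 0 at y ∈ ∅; g ≡ 0 at y ∈ {6}; common: ∅.
  x = 2: f ≡ 0 at y ∈ {0, 7}; g ≡ 0 at y ∈ {2}; common: ∅.
  x = 3: f ≡ 0 at y ∈ {5, 8}; g ≡ 0 at y ∈ {9}; common: ∅.
  x = 4: f ≡ 0 at y ∈ ∅; g ≡ 0 at y ∈ {5}; common: ∅.
  x = 5: f ≡ 0 at y ∈ ∅; g ≡ 0 at y ∈ {1}; common: ∅.
  x = 6: f ≡ 0 at y ∈ ∅; g ≡ 0 at y ∈ {8}; common: ∅.
  x = 7: f ≡ 0 at y ∈ {6, 9}; g ≡ 0 at y ∈ {4}; common: ∅.
  x = 8: f ≡ 0 at y ∈ {3, 7}; g ≡ 0 at y ∈ {0}; common: ∅.
  x = 9: f ≡ 0 at y ∈ ∅; g ≡ 0 at y ∈ {7}; common: ∅.
  x = 10: f ≡ 0 at y ∈ {5, 6}; g ≡ 0 at y ∈ {3}; common: ∅.
Collecting: common zeros = ∅, so the count is 0.
Comparison with the Bézout bound: 0 ≤ 2 = deg(f)·deg(g), as expected for curves with no common component (the affine F_11-count falls short of the bound because intersections may lie at infinity, over extension fields, or carry multiplicity).


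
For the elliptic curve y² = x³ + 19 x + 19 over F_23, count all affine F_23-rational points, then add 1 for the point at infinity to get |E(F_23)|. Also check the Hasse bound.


Affine points = {(1, 4), (1, 19), (5, 3), (5, 20), (6, 2), (6, 21), (7, 9), (7, 14), (8, 4), (8, 19), (10, 6), (10, 17), (11, 8), (11, 15), (13, 5), (13, 18), (14, 4), (14, 19), (16, 7), (16, 16), (18, 11), (18, 12), (20, 2), (20, 21)}; affine count = 24; |E(F_23)| = 25.

Discriminant check: Δ ∝ 4a³ + 27b² = 4·19³ + 27·19² = 4·6859 + 27·361 ≡ 15 (mod 23). Nonzero ⇒ E is nonsingular.
For each x ∈ F_23, compute rhs = x³ + 19·x + 19 mod 23, then count y ∈ F_23 with y² ≡ rhs.
  x = 0: rhs = 19, matching y values: none (0 points).
  x = 1: rhs = 16, matching y values: 4, 19 (2 points).
  x = 2: rhs = 19, matching y values: none (0 points).
  x = 3: rhs = 11, matching y values: none (0 points).
  x = 4: rhs = 21, matching y values: none (0 points).
  x = 5: rhs = 9, matching y values: 3, 20 (2 points).
  x = 6: rhs = 4, matching y values: 2, 21 (2 points).
  x = 7: rhs = 12, matching y values: 9, 14 (2 points).
  x = 8: rhs = 16, matching y values: 4, 19 (2 points).
  x = 9: rhs = 22, matching y values: none (0 points).
  x = 10: rhs = 13, matching y values: 6, 17 (2 points).
  x = 11: rhs = 18, matching y values: 8, 15 (2 points).
  x = 12: rhs = 20, matching y values: none (0 points).
  x = 13: rhs = 2, matching y values: 5, 18 (2 points).
  x = 14: rhs = 16, matching y values: 4, 19 (2 points).
  x = 15: rhs = 22, matching y values: none (0 points).
  x = 16: rhs = 3, matching y values: 7, 16 (2 points).
  x = 17: rhs = 11, matching y values: none (0 points).
  x = 18: rhs = 6, matching y values: 11, 12 (2 points).
  x = 19: rhs = 17, matching y values: none (0 points).
  x = 20: rhs = 4, matching y values: 2, 21 (2 points).
  x = 21: rhs = 19, matching y values: none (0 points).
  x = 22: rhs = 22, matching y values: none (0 points).
Total affine count: 24.
Full point count |E(F_23)| = 24 + 1 = 25.
Hasse bound: |25 − (23+1)| = |1| = 1 ≤ 2√23 ≈ 9.5917 ✓.
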